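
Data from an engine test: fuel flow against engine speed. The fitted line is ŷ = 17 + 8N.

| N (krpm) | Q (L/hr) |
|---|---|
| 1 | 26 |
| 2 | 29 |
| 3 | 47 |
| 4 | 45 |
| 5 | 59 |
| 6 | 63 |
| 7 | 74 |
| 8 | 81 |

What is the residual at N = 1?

e = 1

ŷ = 17 + 8·1 = 25
e = 26 − 25 = 1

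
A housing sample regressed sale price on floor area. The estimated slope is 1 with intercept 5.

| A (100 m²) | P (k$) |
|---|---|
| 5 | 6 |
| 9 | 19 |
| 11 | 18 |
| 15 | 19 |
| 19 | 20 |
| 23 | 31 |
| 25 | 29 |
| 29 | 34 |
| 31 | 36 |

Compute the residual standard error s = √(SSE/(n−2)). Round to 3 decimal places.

A=5: ŷ = 5 + 5 = 10; e = 6 − 10 = -4
A=9: ŷ = 5 + 9 = 14; e = 19 − 14 = 5
A=11: ŷ = 5 + 11 = 16; e = 18 − 16 = 2
A=15: ŷ = 5 + 15 = 20; e = 19 − 20 = -1
A=19: ŷ = 5 + 19 = 24; e = 20 − 24 = -4
A=23: ŷ = 5 + 23 = 28; e = 31 − 28 = 3
A=25: ŷ = 5 + 25 = 30; e = 29 − 30 = -1
A=29: ŷ = 5 + 29 = 34; e = 34 − 34 = 0
A=31: ŷ = 5 + 31 = 36; e = 36 − 36 = 0
SSE = 16 + 25 + 4 + 1 + 16 + 9 + 1 + 0 + 0 = 72
s = √(72/7) = √10.2857 ≈ 3.207

s = 3.207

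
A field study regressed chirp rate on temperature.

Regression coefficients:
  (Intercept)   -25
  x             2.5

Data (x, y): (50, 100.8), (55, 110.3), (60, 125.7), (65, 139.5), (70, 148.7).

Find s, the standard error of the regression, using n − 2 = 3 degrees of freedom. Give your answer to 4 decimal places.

s = 1.9715

x=50: ŷ = -25 + 2.5·50 = 100; r = 100.8 − 100 = 0.8
x=55: ŷ = -25 + 2.5·55 = 112.5; r = 110.3 − 112.5 = -2.2
x=60: ŷ = -25 + 2.5·60 = 125; r = 125.7 − 125 = 0.7
x=65: ŷ = -25 + 2.5·65 = 137.5; r = 139.5 − 137.5 = 2
x=70: ŷ = -25 + 2.5·70 = 150; r = 148.7 − 150 = -1.3
SSE = 0.64 + 4.84 + 0.49 + 4 + 1.69 = 11.66
s = √(11.66/3) = √3.88667 ≈ 1.9715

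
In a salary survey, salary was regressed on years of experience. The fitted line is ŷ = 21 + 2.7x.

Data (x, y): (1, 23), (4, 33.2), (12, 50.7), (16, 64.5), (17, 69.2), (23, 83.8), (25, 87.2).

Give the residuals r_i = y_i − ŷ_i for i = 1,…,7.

x=1: ŷ = 21 + 2.7·1 = 23.7; r = 23 − 23.7 = -0.7
x=4: ŷ = 21 + 2.7·4 = 31.8; r = 33.2 − 31.8 = 1.4
x=12: ŷ = 21 + 2.7·12 = 53.4; r = 50.7 − 53.4 = -2.7
x=16: ŷ = 21 + 2.7·16 = 64.2; r = 64.5 − 64.2 = 0.3
x=17: ŷ = 21 + 2.7·17 = 66.9; r = 69.2 − 66.9 = 2.3
x=23: ŷ = 21 + 2.7·23 = 83.1; r = 83.8 − 83.1 = 0.7
x=25: ŷ = 21 + 2.7·25 = 88.5; r = 87.2 − 88.5 = -1.3

-0.7, 1.4, -2.7, 0.3, 2.3, 0.7, -1.3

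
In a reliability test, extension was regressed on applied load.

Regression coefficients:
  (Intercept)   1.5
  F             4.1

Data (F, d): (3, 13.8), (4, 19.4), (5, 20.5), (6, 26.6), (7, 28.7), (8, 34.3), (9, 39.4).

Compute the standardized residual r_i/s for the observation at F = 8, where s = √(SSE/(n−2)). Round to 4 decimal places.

0.0000

F=3: d̂ = 1.5 + 4.1·3 = 13.8; r = 13.8 − 13.8 = 0
F=4: d̂ = 1.5 + 4.1·4 = 17.9; r = 19.4 − 17.9 = 1.5
F=5: d̂ = 1.5 + 4.1·5 = 22; r = 20.5 − 22 = -1.5
F=6: d̂ = 1.5 + 4.1·6 = 26.1; r = 26.6 − 26.1 = 0.5
F=7: d̂ = 1.5 + 4.1·7 = 30.2; r = 28.7 − 30.2 = -1.5
F=8: d̂ = 1.5 + 4.1·8 = 34.3; r = 34.3 − 34.3 = 0
F=9: d̂ = 1.5 + 4.1·9 = 38.4; r = 39.4 − 38.4 = 1
SSE = 0 + 2.25 + 2.25 + 0.25 + 2.25 + 0 + 1 = 8
s = √(8/5) = 1.26491
r/s = 0 / 1.26491 = 0.0000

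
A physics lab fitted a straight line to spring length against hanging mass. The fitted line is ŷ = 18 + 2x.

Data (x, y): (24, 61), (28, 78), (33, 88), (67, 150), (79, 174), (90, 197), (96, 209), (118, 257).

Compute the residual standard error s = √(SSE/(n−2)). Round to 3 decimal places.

s = 3.559

x=24: ŷ = 18 + 2·24 = 66; r = 61 − 66 = -5
x=28: ŷ = 18 + 2·28 = 74; r = 78 − 74 = 4
x=33: ŷ = 18 + 2·33 = 84; r = 88 − 84 = 4
x=67: ŷ = 18 + 2·67 = 152; r = 150 − 152 = -2
x=79: ŷ = 18 + 2·79 = 176; r = 174 − 176 = -2
x=90: ŷ = 18 + 2·90 = 198; r = 197 − 198 = -1
x=96: ŷ = 18 + 2·96 = 210; r = 209 − 210 = -1
x=118: ŷ = 18 + 2·118 = 254; r = 257 − 254 = 3
SSE = 25 + 16 + 16 + 4 + 4 + 1 + 1 + 9 = 76
s = √(76/6) = √12.6667 ≈ 3.559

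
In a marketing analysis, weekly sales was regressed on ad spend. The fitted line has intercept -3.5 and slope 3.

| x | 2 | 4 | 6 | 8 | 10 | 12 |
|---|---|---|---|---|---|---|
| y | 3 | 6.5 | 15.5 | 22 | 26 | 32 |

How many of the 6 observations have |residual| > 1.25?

x=2: ŷ = -3.5 + 3·2 = 2.5; r = 3 − 2.5 = 0.5
x=4: ŷ = -3.5 + 3·4 = 8.5; r = 6.5 − 8.5 = -2
x=6: ŷ = -3.5 + 3·6 = 14.5; r = 15.5 − 14.5 = 1
x=8: ŷ = -3.5 + 3·8 = 20.5; r = 22 − 20.5 = 1.5
x=10: ŷ = -3.5 + 3·10 = 26.5; r = 26 − 26.5 = -0.5
x=12: ŷ = -3.5 + 3·12 = 32.5; r = 32 − 32.5 = -0.5
|r| > 1.25: x=4 (|r|=2), x=8 (|r|=1.5) → 2

2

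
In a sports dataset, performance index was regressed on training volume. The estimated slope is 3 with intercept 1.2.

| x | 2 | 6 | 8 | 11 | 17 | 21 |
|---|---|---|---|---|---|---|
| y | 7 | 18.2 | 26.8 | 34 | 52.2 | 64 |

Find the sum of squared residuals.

x=2: ŷ = 1.2 + 3·2 = 7.2; r = 7 − 7.2 = -0.2
x=6: ŷ = 1.2 + 3·6 = 19.2; r = 18.2 − 19.2 = -1
x=8: ŷ = 1.2 + 3·8 = 25.2; r = 26.8 − 25.2 = 1.6
x=11: ŷ = 1.2 + 3·11 = 34.2; r = 34 − 34.2 = -0.2
x=17: ŷ = 1.2 + 3·17 = 52.2; r = 52.2 − 52.2 = 0
x=21: ŷ = 1.2 + 3·21 = 64.2; r = 64 − 64.2 = -0.2
SSE = 0.04 + 1 + 2.56 + 0.04 + 0 + 0.04 = 3.68

SSE = 3.68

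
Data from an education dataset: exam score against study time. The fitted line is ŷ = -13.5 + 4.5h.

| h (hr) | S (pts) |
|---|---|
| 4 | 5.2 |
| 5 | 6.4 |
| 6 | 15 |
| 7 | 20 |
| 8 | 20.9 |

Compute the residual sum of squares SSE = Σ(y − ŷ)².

h=4: ŷ = -13.5 + 4.5·4 = 4.5; r = 5.2 − 4.5 = 0.7
h=5: ŷ = -13.5 + 4.5·5 = 9; r = 6.4 − 9 = -2.6
h=6: ŷ = -13.5 + 4.5·6 = 13.5; r = 15 − 13.5 = 1.5
h=7: ŷ = -13.5 + 4.5·7 = 18; r = 20 − 18 = 2
h=8: ŷ = -13.5 + 4.5·8 = 22.5; r = 20.9 − 22.5 = -1.6
SSE = 0.49 + 6.76 + 2.25 + 4 + 2.56 = 16.06

SSE = 16.06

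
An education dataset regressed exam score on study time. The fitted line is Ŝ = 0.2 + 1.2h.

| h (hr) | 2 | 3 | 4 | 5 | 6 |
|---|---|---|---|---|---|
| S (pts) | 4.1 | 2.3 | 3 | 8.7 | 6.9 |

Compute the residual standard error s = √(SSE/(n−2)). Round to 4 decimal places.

s = 2.2361

h=2: Ŝ = 0.2 + 1.2·2 = 2.6; e = 4.1 − 2.6 = 1.5
h=3: Ŝ = 0.2 + 1.2·3 = 3.8; e = 2.3 − 3.8 = -1.5
h=4: Ŝ = 0.2 + 1.2·4 = 5; e = 3 − 5 = -2
h=5: Ŝ = 0.2 + 1.2·5 = 6.2; e = 8.7 − 6.2 = 2.5
h=6: Ŝ = 0.2 + 1.2·6 = 7.4; e = 6.9 − 7.4 = -0.5
SSE = 2.25 + 2.25 + 4 + 6.25 + 0.25 = 15
s = √(15/3) = √5 ≈ 2.2361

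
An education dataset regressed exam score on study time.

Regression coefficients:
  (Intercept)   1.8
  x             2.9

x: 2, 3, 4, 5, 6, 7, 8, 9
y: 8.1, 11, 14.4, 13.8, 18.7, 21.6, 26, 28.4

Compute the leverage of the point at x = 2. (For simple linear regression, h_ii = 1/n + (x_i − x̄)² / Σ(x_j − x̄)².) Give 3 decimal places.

h = 0.417

x̄ = (2 + 3 + 4 + 5 + 6 + 7 + 8 + 9)/8 = 5.5
Σ(x − x̄)² = 12.25 + 6.25 + 2.25 + 0.25 + 0.25 + 2.25 + 6.25 + 12.25 = 42
h = 1/8 + (-3.5)²/42 = 0.125 + 0.291667 = 0.417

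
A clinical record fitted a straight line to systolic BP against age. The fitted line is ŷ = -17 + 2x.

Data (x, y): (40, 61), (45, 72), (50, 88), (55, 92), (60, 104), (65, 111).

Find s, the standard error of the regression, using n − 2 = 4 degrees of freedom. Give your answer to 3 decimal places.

s = 3.000

x=40: ŷ = -17 + 2·40 = 63; r = 61 − 63 = -2
x=45: ŷ = -17 + 2·45 = 73; r = 72 − 73 = -1
x=50: ŷ = -17 + 2·50 = 83; r = 88 − 83 = 5
x=55: ŷ = -17 + 2·55 = 93; r = 92 − 93 = -1
x=60: ŷ = -17 + 2·60 = 103; r = 104 − 103 = 1
x=65: ŷ = -17 + 2·65 = 113; r = 111 − 113 = -2
SSE = 4 + 1 + 25 + 1 + 1 + 4 = 36
s = √(36/4) = √9 ≈ 3.000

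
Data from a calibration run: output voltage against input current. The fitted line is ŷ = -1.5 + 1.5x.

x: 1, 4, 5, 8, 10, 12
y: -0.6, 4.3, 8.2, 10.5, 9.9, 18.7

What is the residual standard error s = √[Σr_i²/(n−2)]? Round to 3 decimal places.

s = 2.400

x=1: ŷ = -1.5 + 1.5·1 = 0; r = -0.6 − 0 = -0.6
x=4: ŷ = -1.5 + 1.5·4 = 4.5; r = 4.3 − 4.5 = -0.2
x=5: ŷ = -1.5 + 1.5·5 = 6; r = 8.2 − 6 = 2.2
x=8: ŷ = -1.5 + 1.5·8 = 10.5; r = 10.5 − 10.5 = 0
x=10: ŷ = -1.5 + 1.5·10 = 13.5; r = 9.9 − 13.5 = -3.6
x=12: ŷ = -1.5 + 1.5·12 = 16.5; r = 18.7 − 16.5 = 2.2
SSE = 0.36 + 0.04 + 4.84 + 0 + 12.96 + 4.84 = 23.04
s = √(23.04/4) = √5.76 ≈ 2.400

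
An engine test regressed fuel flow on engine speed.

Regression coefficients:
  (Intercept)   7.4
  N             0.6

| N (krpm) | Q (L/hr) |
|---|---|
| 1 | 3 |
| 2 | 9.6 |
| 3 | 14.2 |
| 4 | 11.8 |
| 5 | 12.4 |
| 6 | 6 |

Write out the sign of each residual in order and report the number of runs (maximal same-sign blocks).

N=1: ŷ = 7.4 + 0.6·1 = 8; e = 3 − 8 = -5
N=2: ŷ = 7.4 + 0.6·2 = 8.6; e = 9.6 − 8.6 = 1
N=3: ŷ = 7.4 + 0.6·3 = 9.2; e = 14.2 − 9.2 = 5
N=4: ŷ = 7.4 + 0.6·4 = 9.8; e = 11.8 − 9.8 = 2
N=5: ŷ = 7.4 + 0.6·5 = 10.4; e = 12.4 − 10.4 = 2
N=6: ŷ = 7.4 + 0.6·6 = 11; e = 6 − 11 = -5
Signs: − + + + + −
Runs: −×1, +×4, −×1 → 3

3 runs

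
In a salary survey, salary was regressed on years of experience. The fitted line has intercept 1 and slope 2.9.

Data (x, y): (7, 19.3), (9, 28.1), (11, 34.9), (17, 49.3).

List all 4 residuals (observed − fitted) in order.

x=7: ŷ = 1 + 2.9·7 = 21.3; r = 19.3 − 21.3 = -2
x=9: ŷ = 1 + 2.9·9 = 27.1; r = 28.1 − 27.1 = 1
x=11: ŷ = 1 + 2.9·11 = 32.9; r = 34.9 − 32.9 = 2
x=17: ŷ = 1 + 2.9·17 = 50.3; r = 49.3 − 50.3 = -1

-2, 1, 2, -1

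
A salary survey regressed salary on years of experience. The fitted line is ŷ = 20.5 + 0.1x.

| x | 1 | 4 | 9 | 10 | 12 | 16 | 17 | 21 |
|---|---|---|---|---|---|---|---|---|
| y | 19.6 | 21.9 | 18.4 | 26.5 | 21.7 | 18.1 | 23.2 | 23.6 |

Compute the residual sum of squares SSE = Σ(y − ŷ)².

x=1: ŷ = 20.5 + 0.1·1 = 20.6; r = 19.6 − 20.6 = -1
x=4: ŷ = 20.5 + 0.1·4 = 20.9; r = 21.9 − 20.9 = 1
x=9: ŷ = 20.5 + 0.1·9 = 21.4; r = 18.4 − 21.4 = -3
x=10: ŷ = 20.5 + 0.1·10 = 21.5; r = 26.5 − 21.5 = 5
x=12: ŷ = 20.5 + 0.1·12 = 21.7; r = 21.7 − 21.7 = 0
x=16: ŷ = 20.5 + 0.1·16 = 22.1; r = 18.1 − 22.1 = -4
x=17: ŷ = 20.5 + 0.1·17 = 22.2; r = 23.2 − 22.2 = 1
x=21: ŷ = 20.5 + 0.1·21 = 22.6; r = 23.6 − 22.6 = 1
SSE = 1 + 1 + 9 + 25 + 0 + 16 + 1 + 1 = 54

SSE = 54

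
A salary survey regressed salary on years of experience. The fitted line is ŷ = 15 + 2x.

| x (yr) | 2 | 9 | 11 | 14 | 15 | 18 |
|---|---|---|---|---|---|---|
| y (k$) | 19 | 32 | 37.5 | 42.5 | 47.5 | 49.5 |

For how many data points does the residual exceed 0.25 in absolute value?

x=2: ŷ = 15 + 2·2 = 19; r = 19 − 19 = 0
x=9: ŷ = 15 + 2·9 = 33; r = 32 − 33 = -1
x=11: ŷ = 15 + 2·11 = 37; r = 37.5 − 37 = 0.5
x=14: ŷ = 15 + 2·14 = 43; r = 42.5 − 43 = -0.5
x=15: ŷ = 15 + 2·15 = 45; r = 47.5 − 45 = 2.5
x=18: ŷ = 15 + 2·18 = 51; r = 49.5 − 51 = -1.5
|r| > 0.25: x=9 (|r|=1), x=11 (|r|=0.5), x=14 (|r|=0.5), x=15 (|r|=2.5), x=18 (|r|=1.5) → 5

5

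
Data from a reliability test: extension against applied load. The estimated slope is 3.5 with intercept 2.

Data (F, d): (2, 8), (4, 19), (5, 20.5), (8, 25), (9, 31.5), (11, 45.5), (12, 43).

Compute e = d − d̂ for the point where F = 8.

d̂ = 2 + 3.5·8 = 30
e = 25 − 30 = -5

e = -5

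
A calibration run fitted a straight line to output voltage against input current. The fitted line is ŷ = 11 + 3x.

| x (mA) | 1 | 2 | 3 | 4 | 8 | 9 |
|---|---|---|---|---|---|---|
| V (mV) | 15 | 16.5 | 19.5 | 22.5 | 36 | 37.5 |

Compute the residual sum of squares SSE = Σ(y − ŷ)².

x=1: ŷ = 11 + 3·1 = 14; e = 15 − 14 = 1
x=2: ŷ = 11 + 3·2 = 17; e = 16.5 − 17 = -0.5
x=3: ŷ = 11 + 3·3 = 20; e = 19.5 − 20 = -0.5
x=4: ŷ = 11 + 3·4 = 23; e = 22.5 − 23 = -0.5
x=8: ŷ = 11 + 3·8 = 35; e = 36 − 35 = 1
x=9: ŷ = 11 + 3·9 = 38; e = 37.5 − 38 = -0.5
SSE = 1 + 0.25 + 0.25 + 0.25 + 1 + 0.25 = 3

SSE = 3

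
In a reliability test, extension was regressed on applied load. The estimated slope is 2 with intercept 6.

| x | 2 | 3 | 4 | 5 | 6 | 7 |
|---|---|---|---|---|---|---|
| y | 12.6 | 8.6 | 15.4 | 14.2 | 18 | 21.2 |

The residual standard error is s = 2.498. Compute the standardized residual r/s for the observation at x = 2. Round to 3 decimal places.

ŷ = 6 + 2·2 = 10
r = 12.6 − 10 = 2.6
r/s = 2.6 / 2.498 = 1.041

1.041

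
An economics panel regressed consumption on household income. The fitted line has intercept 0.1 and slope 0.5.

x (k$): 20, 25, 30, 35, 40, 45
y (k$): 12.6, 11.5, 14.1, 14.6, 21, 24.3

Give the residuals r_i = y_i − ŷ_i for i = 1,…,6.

2.5, -1.1, -1, -3, 0.9, 1.7

x=20: ŷ = 0.1 + 0.5·20 = 10.1; r = 12.6 − 10.1 = 2.5
x=25: ŷ = 0.1 + 0.5·25 = 12.6; r = 11.5 − 12.6 = -1.1
x=30: ŷ = 0.1 + 0.5·30 = 15.1; r = 14.1 − 15.1 = -1
x=35: ŷ = 0.1 + 0.5·35 = 17.6; r = 14.6 − 17.6 = -3
x=40: ŷ = 0.1 + 0.5·40 = 20.1; r = 21 − 20.1 = 0.9
x=45: ŷ = 0.1 + 0.5·45 = 22.6; r = 24.3 − 22.6 = 1.7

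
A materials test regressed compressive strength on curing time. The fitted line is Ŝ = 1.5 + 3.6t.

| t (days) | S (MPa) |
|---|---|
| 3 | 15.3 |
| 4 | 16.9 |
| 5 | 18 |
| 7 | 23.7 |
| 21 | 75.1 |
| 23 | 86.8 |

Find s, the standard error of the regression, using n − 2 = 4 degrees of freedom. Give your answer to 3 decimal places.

t=3: Ŝ = 1.5 + 3.6·3 = 12.3; e = 15.3 − 12.3 = 3
t=4: Ŝ = 1.5 + 3.6·4 = 15.9; e = 16.9 − 15.9 = 1
t=5: Ŝ = 1.5 + 3.6·5 = 19.5; e = 18 − 19.5 = -1.5
t=7: Ŝ = 1.5 + 3.6·7 = 26.7; e = 23.7 − 26.7 = -3
t=21: Ŝ = 1.5 + 3.6·21 = 77.1; e = 75.1 − 77.1 = -2
t=23: Ŝ = 1.5 + 3.6·23 = 84.3; e = 86.8 − 84.3 = 2.5
SSE = 9 + 1 + 2.25 + 9 + 4 + 6.25 = 31.5
s = √(31.5/4) = √7.875 ≈ 2.806

s = 2.806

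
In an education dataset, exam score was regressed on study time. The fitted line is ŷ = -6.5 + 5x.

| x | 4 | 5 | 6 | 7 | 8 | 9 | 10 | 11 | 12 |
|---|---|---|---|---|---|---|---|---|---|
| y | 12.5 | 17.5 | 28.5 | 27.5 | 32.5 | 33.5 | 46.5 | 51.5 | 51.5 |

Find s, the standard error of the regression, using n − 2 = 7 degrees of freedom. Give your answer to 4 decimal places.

s = 3.2950

x=4: ŷ = -6.5 + 5·4 = 13.5; r = 12.5 − 13.5 = -1
x=5: ŷ = -6.5 + 5·5 = 18.5; r = 17.5 − 18.5 = -1
x=6: ŷ = -6.5 + 5·6 = 23.5; r = 28.5 − 23.5 = 5
x=7: ŷ = -6.5 + 5·7 = 28.5; r = 27.5 − 28.5 = -1
x=8: ŷ = -6.5 + 5·8 = 33.5; r = 32.5 − 33.5 = -1
x=9: ŷ = -6.5 + 5·9 = 38.5; r = 33.5 − 38.5 = -5
x=10: ŷ = -6.5 + 5·10 = 43.5; r = 46.5 − 43.5 = 3
x=11: ŷ = -6.5 + 5·11 = 48.5; r = 51.5 − 48.5 = 3
x=12: ŷ = -6.5 + 5·12 = 53.5; r = 51.5 − 53.5 = -2
SSE = 1 + 1 + 25 + 1 + 1 + 25 + 9 + 9 + 4 = 76
s = √(76/7) = √10.8571 ≈ 3.2950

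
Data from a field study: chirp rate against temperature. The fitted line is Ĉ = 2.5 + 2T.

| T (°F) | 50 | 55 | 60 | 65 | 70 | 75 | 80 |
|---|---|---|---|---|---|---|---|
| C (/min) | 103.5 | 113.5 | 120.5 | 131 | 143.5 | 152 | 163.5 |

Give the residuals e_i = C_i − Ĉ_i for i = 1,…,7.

1, 1, -2, -1.5, 1, -0.5, 1

T=50: Ĉ = 2.5 + 2·50 = 102.5; e = 103.5 − 102.5 = 1
T=55: Ĉ = 2.5 + 2·55 = 112.5; e = 113.5 − 112.5 = 1
T=60: Ĉ = 2.5 + 2·60 = 122.5; e = 120.5 − 122.5 = -2
T=65: Ĉ = 2.5 + 2·65 = 132.5; e = 131 − 132.5 = -1.5
T=70: Ĉ = 2.5 + 2·70 = 142.5; e = 143.5 − 142.5 = 1
T=75: Ĉ = 2.5 + 2·75 = 152.5; e = 152 − 152.5 = -0.5
T=80: Ĉ = 2.5 + 2·80 = 162.5; e = 163.5 − 162.5 = 1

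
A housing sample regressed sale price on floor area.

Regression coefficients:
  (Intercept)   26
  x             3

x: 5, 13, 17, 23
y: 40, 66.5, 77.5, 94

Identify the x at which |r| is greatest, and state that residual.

x = 13, r = 1.5

x=5: ŷ = 26 + 3·5 = 41; r = 40 − 41 = -1
x=13: ŷ = 26 + 3·13 = 65; r = 66.5 − 65 = 1.5
x=17: ŷ = 26 + 3·17 = 77; r = 77.5 − 77 = 0.5
x=23: ŷ = 26 + 3·23 = 95; r = 94 − 95 = -1
Largest |r| is 1.5 at x = 13, residual 1.5.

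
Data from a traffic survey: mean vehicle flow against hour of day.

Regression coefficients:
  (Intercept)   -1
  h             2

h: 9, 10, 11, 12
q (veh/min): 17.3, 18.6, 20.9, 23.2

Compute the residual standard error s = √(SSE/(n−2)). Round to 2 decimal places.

h=9: ŷ = -1 + 2·9 = 17; r = 17.3 − 17 = 0.3
h=10: ŷ = -1 + 2·10 = 19; r = 18.6 − 19 = -0.4
h=11: ŷ = -1 + 2·11 = 21; r = 20.9 − 21 = -0.1
h=12: ŷ = -1 + 2·12 = 23; r = 23.2 − 23 = 0.2
SSE = 0.09 + 0.16 + 0.01 + 0.04 = 0.3
s = √(0.3/2) = √0.15 ≈ 0.39

s = 0.39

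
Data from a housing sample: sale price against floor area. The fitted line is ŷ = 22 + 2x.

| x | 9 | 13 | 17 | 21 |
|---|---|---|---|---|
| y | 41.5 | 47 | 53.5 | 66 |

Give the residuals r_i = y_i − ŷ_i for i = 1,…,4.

x=9: ŷ = 22 + 2·9 = 40; r = 41.5 − 40 = 1.5
x=13: ŷ = 22 + 2·13 = 48; r = 47 − 48 = -1
x=17: ŷ = 22 + 2·17 = 56; r = 53.5 − 56 = -2.5
x=21: ŷ = 22 + 2·21 = 64; r = 66 − 64 = 2

1.5, -1, -2.5, 2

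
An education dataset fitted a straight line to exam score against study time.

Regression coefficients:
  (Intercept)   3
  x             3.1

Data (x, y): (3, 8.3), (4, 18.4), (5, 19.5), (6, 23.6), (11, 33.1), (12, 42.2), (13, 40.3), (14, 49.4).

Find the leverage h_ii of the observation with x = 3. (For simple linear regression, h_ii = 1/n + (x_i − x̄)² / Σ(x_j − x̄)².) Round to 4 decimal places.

h = 0.3442

x̄ = (3 + 4 + 5 + 6 + 11 + 12 + 13 + 14)/8 = 8.5
Σ(x − x̄)² = 30.25 + 20.25 + 12.25 + 6.25 + 6.25 + 12.25 + 20.25 + 30.25 = 138
h = 1/8 + (-5.5)²/138 = 0.125 + 0.219203 = 0.3442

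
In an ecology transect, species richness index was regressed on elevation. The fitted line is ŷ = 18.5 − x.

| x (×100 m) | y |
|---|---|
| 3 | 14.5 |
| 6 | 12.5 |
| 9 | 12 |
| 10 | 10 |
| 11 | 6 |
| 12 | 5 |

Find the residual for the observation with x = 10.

r = 1.5

ŷ = 18.5 − 10 = 8.5
r = 10 − 8.5 = 1.5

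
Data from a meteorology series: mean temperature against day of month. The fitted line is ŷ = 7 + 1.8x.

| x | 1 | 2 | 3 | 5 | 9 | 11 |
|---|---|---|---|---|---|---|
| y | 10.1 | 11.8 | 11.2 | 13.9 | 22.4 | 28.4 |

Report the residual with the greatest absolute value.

x=1: ŷ = 7 + 1.8·1 = 8.8; r = 10.1 − 8.8 = 1.3
x=2: ŷ = 7 + 1.8·2 = 10.6; r = 11.8 − 10.6 = 1.2
x=3: ŷ = 7 + 1.8·3 = 12.4; r = 11.2 − 12.4 = -1.2
x=5: ŷ = 7 + 1.8·5 = 16; r = 13.9 − 16 = -2.1
x=9: ŷ = 7 + 1.8·9 = 23.2; r = 22.4 − 23.2 = -0.8
x=11: ŷ = 7 + 1.8·11 = 26.8; r = 28.4 − 26.8 = 1.6
Largest |r| is 2.1 at x = 5, residual -2.1.

r = -2.1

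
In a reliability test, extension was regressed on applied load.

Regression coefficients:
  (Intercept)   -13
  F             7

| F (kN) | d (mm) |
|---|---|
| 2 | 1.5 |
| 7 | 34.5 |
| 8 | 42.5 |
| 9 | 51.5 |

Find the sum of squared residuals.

F=2: ŷ = -13 + 7·2 = 1; r = 1.5 − 1 = 0.5
F=7: ŷ = -13 + 7·7 = 36; r = 34.5 − 36 = -1.5
F=8: ŷ = -13 + 7·8 = 43; r = 42.5 − 43 = -0.5
F=9: ŷ = -13 + 7·9 = 50; r = 51.5 − 50 = 1.5
SSE = 0.25 + 2.25 + 0.25 + 2.25 = 5

SSE = 5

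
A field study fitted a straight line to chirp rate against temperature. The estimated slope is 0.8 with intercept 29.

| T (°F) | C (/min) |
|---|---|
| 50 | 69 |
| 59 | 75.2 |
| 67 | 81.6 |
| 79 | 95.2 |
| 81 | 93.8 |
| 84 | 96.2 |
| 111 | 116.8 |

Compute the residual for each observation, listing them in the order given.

0, -1, -1, 3, 0, 0, -1

T=50: ŷ = 29 + 0.8·50 = 69; e = 69 − 69 = 0
T=59: ŷ = 29 + 0.8·59 = 76.2; e = 75.2 − 76.2 = -1
T=67: ŷ = 29 + 0.8·67 = 82.6; e = 81.6 − 82.6 = -1
T=79: ŷ = 29 + 0.8·79 = 92.2; e = 95.2 − 92.2 = 3
T=81: ŷ = 29 + 0.8·81 = 93.8; e = 93.8 − 93.8 = 0
T=84: ŷ = 29 + 0.8·84 = 96.2; e = 96.2 − 96.2 = 0
T=111: ŷ = 29 + 0.8·111 = 117.8; e = 116.8 − 117.8 = -1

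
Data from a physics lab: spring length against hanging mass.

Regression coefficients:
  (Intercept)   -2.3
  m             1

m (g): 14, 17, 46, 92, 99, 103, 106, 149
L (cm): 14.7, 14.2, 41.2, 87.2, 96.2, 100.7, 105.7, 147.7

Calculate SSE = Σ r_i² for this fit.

SSE = 27

m=14: L̂ = -2.3 + 14 = 11.7; r = 14.7 − 11.7 = 3
m=17: L̂ = -2.3 + 17 = 14.7; r = 14.2 − 14.7 = -0.5
m=46: L̂ = -2.3 + 46 = 43.7; r = 41.2 − 43.7 = -2.5
m=92: L̂ = -2.3 + 92 = 89.7; r = 87.2 − 89.7 = -2.5
m=99: L̂ = -2.3 + 99 = 96.7; r = 96.2 − 96.7 = -0.5
m=103: L̂ = -2.3 + 103 = 100.7; r = 100.7 − 100.7 = 0
m=106: L̂ = -2.3 + 106 = 103.7; r = 105.7 − 103.7 = 2
m=149: L̂ = -2.3 + 149 = 146.7; r = 147.7 − 146.7 = 1
SSE = 9 + 0.25 + 6.25 + 6.25 + 0.25 + 0 + 4 + 1 = 27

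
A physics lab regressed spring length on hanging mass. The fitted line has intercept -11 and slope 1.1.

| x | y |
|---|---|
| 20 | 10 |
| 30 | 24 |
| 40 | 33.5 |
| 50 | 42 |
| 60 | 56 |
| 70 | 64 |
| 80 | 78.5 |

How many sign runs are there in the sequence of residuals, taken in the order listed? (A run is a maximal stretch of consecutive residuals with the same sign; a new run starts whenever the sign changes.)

6 runs

x=20: ŷ = -11 + 1.1·20 = 11; r = 10 − 11 = -1
x=30: ŷ = -11 + 1.1·30 = 22; r = 24 − 22 = 2
x=40: ŷ = -11 + 1.1·40 = 33; r = 33.5 − 33 = 0.5
x=50: ŷ = -11 + 1.1·50 = 44; r = 42 − 44 = -2
x=60: ŷ = -11 + 1.1·60 = 55; r = 56 − 55 = 1
x=70: ŷ = -11 + 1.1·70 = 66; r = 64 − 66 = -2
x=80: ŷ = -11 + 1.1·80 = 77; r = 78.5 − 77 = 1.5
Signs: − + + − + − +
Runs: −×1, +×2, −×1, +×1, −×1, +×1 → 6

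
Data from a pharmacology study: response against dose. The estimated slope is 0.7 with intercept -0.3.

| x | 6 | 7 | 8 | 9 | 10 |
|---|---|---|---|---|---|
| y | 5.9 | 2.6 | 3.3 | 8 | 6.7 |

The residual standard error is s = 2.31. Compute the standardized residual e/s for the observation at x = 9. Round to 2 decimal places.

0.87

ŷ = -0.3 + 0.7·9 = 6
e = 8 − 6 = 2
e/s = 2 / 2.31 = 0.87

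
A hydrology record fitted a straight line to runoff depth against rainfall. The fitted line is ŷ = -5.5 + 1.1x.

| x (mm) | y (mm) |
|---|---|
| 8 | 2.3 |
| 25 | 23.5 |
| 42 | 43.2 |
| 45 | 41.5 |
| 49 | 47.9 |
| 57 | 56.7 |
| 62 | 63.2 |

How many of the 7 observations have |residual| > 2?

2

x=8: ŷ = -5.5 + 1.1·8 = 3.3; e = 2.3 − 3.3 = -1
x=25: ŷ = -5.5 + 1.1·25 = 22; e = 23.5 − 22 = 1.5
x=42: ŷ = -5.5 + 1.1·42 = 40.7; e = 43.2 − 40.7 = 2.5
x=45: ŷ = -5.5 + 1.1·45 = 44; e = 41.5 − 44 = -2.5
x=49: ŷ = -5.5 + 1.1·49 = 48.4; e = 47.9 − 48.4 = -0.5
x=57: ŷ = -5.5 + 1.1·57 = 57.2; e = 56.7 − 57.2 = -0.5
x=62: ŷ = -5.5 + 1.1·62 = 62.7; e = 63.2 − 62.7 = 0.5
|e| > 2: x=42 (|e|=2.5), x=45 (|e|=2.5) → 2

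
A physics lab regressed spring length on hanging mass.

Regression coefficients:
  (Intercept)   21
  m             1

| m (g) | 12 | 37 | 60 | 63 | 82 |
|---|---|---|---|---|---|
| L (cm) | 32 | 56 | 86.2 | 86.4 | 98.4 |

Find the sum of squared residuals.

m=12: ŷ = 21 + 12 = 33; r = 32 − 33 = -1
m=37: ŷ = 21 + 37 = 58; r = 56 − 58 = -2
m=60: ŷ = 21 + 60 = 81; r = 86.2 − 81 = 5.2
m=63: ŷ = 21 + 63 = 84; r = 86.4 − 84 = 2.4
m=82: ŷ = 21 + 82 = 103; r = 98.4 − 103 = -4.6
SSE = 1 + 4 + 27.04 + 5.76 + 21.16 = 58.96

SSE = 58.96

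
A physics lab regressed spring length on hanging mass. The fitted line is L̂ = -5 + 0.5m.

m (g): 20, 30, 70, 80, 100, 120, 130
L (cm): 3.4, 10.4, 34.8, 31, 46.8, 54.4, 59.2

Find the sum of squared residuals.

SSE = 46

m=20: L̂ = -5 + 0.5·20 = 5; r = 3.4 − 5 = -1.6
m=30: L̂ = -5 + 0.5·30 = 10; r = 10.4 − 10 = 0.4
m=70: L̂ = -5 + 0.5·70 = 30; r = 34.8 − 30 = 4.8
m=80: L̂ = -5 + 0.5·80 = 35; r = 31 − 35 = -4
m=100: L̂ = -5 + 0.5·100 = 45; r = 46.8 − 45 = 1.8
m=120: L̂ = -5 + 0.5·120 = 55; r = 54.4 − 55 = -0.6
m=130: L̂ = -5 + 0.5·130 = 60; r = 59.2 − 60 = -0.8
SSE = 2.56 + 0.16 + 23.04 + 16 + 3.24 + 0.36 + 0.64 = 46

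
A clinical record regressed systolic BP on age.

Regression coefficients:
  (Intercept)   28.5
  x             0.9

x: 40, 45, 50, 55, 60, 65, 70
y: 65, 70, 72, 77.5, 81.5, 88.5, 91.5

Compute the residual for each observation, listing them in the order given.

0.5, 1, -1.5, -0.5, -1, 1.5, 0

x=40: ŷ = 28.5 + 0.9·40 = 64.5; r = 65 − 64.5 = 0.5
x=45: ŷ = 28.5 + 0.9·45 = 69; r = 70 − 69 = 1
x=50: ŷ = 28.5 + 0.9·50 = 73.5; r = 72 − 73.5 = -1.5
x=55: ŷ = 28.5 + 0.9·55 = 78; r = 77.5 − 78 = -0.5
x=60: ŷ = 28.5 + 0.9·60 = 82.5; r = 81.5 − 82.5 = -1
x=65: ŷ = 28.5 + 0.9·65 = 87; r = 88.5 − 87 = 1.5
x=70: ŷ = 28.5 + 0.9·70 = 91.5; r = 91.5 − 91.5 = 0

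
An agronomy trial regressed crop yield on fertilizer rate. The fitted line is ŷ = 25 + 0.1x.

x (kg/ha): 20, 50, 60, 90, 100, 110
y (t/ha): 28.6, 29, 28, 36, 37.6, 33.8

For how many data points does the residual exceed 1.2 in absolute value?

5

x=20: ŷ = 25 + 0.1·20 = 27; r = 28.6 − 27 = 1.6
x=50: ŷ = 25 + 0.1·50 = 30; r = 29 − 30 = -1
x=60: ŷ = 25 + 0.1·60 = 31; r = 28 − 31 = -3
x=90: ŷ = 25 + 0.1·90 = 34; r = 36 − 34 = 2
x=100: ŷ = 25 + 0.1·100 = 35; r = 37.6 − 35 = 2.6
x=110: ŷ = 25 + 0.1·110 = 36; r = 33.8 − 36 = -2.2
|r| > 1.2: x=20 (|r|=1.6), x=60 (|r|=3), x=90 (|r|=2), x=100 (|r|=2.6), x=110 (|r|=2.2) → 5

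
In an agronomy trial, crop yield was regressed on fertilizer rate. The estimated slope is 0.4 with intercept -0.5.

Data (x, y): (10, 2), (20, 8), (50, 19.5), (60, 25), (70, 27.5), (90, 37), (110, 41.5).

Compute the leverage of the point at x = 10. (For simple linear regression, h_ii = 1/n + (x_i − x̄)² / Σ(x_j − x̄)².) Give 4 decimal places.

h = 0.4498

x̄ = (10 + 20 + 50 + 60 + 70 + 90 + 110)/7 = 58.5714
Σ(x − x̄)² = 2359.18 + 1487.76 + 73.4694 + 2.04082 + 130.612 + 987.755 + 2644.9 = 7685.71
h = 1/7 + (-48.5714)²/7685.71 = 0.142857 + 0.306957 = 0.4498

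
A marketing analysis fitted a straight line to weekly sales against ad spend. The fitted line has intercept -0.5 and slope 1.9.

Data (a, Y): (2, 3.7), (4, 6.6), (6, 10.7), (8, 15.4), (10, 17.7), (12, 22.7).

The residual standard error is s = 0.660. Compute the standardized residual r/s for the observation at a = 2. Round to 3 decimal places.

0.606

ŷ = -0.5 + 1.9·2 = 3.3
r = 3.7 − 3.3 = 0.4
r/s = 0.4 / 0.660 = 0.606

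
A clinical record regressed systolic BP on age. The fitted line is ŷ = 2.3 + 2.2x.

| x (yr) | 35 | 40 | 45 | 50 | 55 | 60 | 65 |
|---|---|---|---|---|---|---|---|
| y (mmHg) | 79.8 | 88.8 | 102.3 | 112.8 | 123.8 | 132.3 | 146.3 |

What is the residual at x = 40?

r = -1.5

ŷ = 2.3 + 2.2·40 = 90.3
r = 88.8 − 90.3 = -1.5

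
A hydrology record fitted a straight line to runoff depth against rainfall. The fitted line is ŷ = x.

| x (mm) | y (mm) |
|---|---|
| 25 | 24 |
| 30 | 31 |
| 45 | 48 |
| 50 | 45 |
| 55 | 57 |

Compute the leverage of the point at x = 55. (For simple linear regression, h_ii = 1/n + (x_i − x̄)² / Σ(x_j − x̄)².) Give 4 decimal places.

h = 0.4925

x̄ = (25 + 30 + 45 + 50 + 55)/5 = 41
Σ(x − x̄)² = 256 + 121 + 16 + 81 + 196 = 670
h = 1/5 + (14)²/670 = 0.2 + 0.292537 = 0.4925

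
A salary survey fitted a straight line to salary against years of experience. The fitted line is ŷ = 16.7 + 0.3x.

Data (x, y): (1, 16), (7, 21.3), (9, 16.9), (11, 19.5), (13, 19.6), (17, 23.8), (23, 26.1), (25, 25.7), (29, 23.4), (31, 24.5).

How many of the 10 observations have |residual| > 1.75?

x=1: ŷ = 16.7 + 0.3·1 = 17; e = 16 − 17 = -1
x=7: ŷ = 16.7 + 0.3·7 = 18.8; e = 21.3 − 18.8 = 2.5
x=9: ŷ = 16.7 + 0.3·9 = 19.4; e = 16.9 − 19.4 = -2.5
x=11: ŷ = 16.7 + 0.3·11 = 20; e = 19.5 − 20 = -0.5
x=13: ŷ = 16.7 + 0.3·13 = 20.6; e = 19.6 − 20.6 = -1
x=17: ŷ = 16.7 + 0.3·17 = 21.8; e = 23.8 − 21.8 = 2
x=23: ŷ = 16.7 + 0.3·23 = 23.6; e = 26.1 − 23.6 = 2.5
x=25: ŷ = 16.7 + 0.3·25 = 24.2; e = 25.7 − 24.2 = 1.5
x=29: ŷ = 16.7 + 0.3·29 = 25.4; e = 23.4 − 25.4 = -2
x=31: ŷ = 16.7 + 0.3·31 = 26; e = 24.5 − 26 = -1.5
|e| > 1.75: x=7 (|e|=2.5), x=9 (|e|=2.5), x=17 (|e|=2), x=23 (|e|=2.5), x=29 (|e|=2) → 5

5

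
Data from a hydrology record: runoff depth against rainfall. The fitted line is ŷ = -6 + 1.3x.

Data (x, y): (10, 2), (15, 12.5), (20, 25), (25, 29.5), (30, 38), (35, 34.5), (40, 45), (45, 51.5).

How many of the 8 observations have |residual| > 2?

x=10: ŷ = -6 + 1.3·10 = 7; e = 2 − 7 = -5
x=15: ŷ = -6 + 1.3·15 = 13.5; e = 12.5 − 13.5 = -1
x=20: ŷ = -6 + 1.3·20 = 20; e = 25 − 20 = 5
x=25: ŷ = -6 + 1.3·25 = 26.5; e = 29.5 − 26.5 = 3
x=30: ŷ = -6 + 1.3·30 = 33; e = 38 − 33 = 5
x=35: ŷ = -6 + 1.3·35 = 39.5; e = 34.5 − 39.5 = -5
x=40: ŷ = -6 + 1.3·40 = 46; e = 45 − 46 = -1
x=45: ŷ = -6 + 1.3·45 = 52.5; e = 51.5 − 52.5 = -1
|e| > 2: x=10 (|e|=5), x=20 (|e|=5), x=25 (|e|=3), x=30 (|e|=5), x=35 (|e|=5) → 5

5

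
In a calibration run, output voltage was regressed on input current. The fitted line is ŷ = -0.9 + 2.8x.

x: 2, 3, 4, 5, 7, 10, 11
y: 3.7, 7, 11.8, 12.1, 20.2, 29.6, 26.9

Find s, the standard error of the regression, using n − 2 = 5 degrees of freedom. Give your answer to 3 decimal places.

x=2: ŷ = -0.9 + 2.8·2 = 4.7; r = 3.7 − 4.7 = -1
x=3: ŷ = -0.9 + 2.8·3 = 7.5; r = 7 − 7.5 = -0.5
x=4: ŷ = -0.9 + 2.8·4 = 10.3; r = 11.8 − 10.3 = 1.5
x=5: ŷ = -0.9 + 2.8·5 = 13.1; r = 12.1 − 13.1 = -1
x=7: ŷ = -0.9 + 2.8·7 = 18.7; r = 20.2 − 18.7 = 1.5
x=10: ŷ = -0.9 + 2.8·10 = 27.1; r = 29.6 − 27.1 = 2.5
x=11: ŷ = -0.9 + 2.8·11 = 29.9; r = 26.9 − 29.9 = -3
SSE = 1 + 0.25 + 2.25 + 1 + 2.25 + 6.25 + 9 = 22
s = √(22/5) = √4.4 ≈ 2.098

s = 2.098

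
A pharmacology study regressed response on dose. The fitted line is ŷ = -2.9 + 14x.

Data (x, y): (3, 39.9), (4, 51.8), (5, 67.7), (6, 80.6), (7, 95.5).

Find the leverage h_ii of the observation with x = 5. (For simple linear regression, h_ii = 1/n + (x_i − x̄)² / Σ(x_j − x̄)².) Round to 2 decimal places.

h = 0.20

x̄ = (3 + 4 + 5 + 6 + 7)/5 = 5
Σ(x − x̄)² = 4 + 1 + 0 + 1 + 4 = 10
h = 1/5 + (0)²/10 = 0.2 + 0 = 0.20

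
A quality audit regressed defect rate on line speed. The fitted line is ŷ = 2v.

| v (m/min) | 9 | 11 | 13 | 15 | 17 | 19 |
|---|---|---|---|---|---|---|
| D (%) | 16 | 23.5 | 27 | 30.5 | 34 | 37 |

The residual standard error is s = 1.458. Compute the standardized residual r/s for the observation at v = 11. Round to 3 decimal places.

ŷ = 2·11 = 22
r = 23.5 − 22 = 1.5
r/s = 1.5 / 1.458 = 1.029

1.029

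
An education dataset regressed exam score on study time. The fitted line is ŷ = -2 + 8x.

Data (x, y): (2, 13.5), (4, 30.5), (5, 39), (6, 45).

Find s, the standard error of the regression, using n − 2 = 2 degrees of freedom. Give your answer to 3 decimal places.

s = 1.118

x=2: ŷ = -2 + 8·2 = 14; r = 13.5 − 14 = -0.5
x=4: ŷ = -2 + 8·4 = 30; r = 30.5 − 30 = 0.5
x=5: ŷ = -2 + 8·5 = 38; r = 39 − 38 = 1
x=6: ŷ = -2 + 8·6 = 46; r = 45 − 46 = -1
SSE = 0.25 + 0.25 + 1 + 1 = 2.5
s = √(2.5/2) = √1.25 ≈ 1.118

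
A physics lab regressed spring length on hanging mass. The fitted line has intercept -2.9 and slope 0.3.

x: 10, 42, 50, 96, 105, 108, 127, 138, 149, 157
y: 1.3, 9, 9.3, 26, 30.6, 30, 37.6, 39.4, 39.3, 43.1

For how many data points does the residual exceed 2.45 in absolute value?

2

x=10: ŷ = -2.9 + 0.3·10 = 0.1; r = 1.3 − 0.1 = 1.2
x=42: ŷ = -2.9 + 0.3·42 = 9.7; r = 9 − 9.7 = -0.7
x=50: ŷ = -2.9 + 0.3·50 = 12.1; r = 9.3 − 12.1 = -2.8
x=96: ŷ = -2.9 + 0.3·96 = 25.9; r = 26 − 25.9 = 0.1
x=105: ŷ = -2.9 + 0.3·105 = 28.6; r = 30.6 − 28.6 = 2
x=108: ŷ = -2.9 + 0.3·108 = 29.5; r = 30 − 29.5 = 0.5
x=127: ŷ = -2.9 + 0.3·127 = 35.2; r = 37.6 − 35.2 = 2.4
x=138: ŷ = -2.9 + 0.3·138 = 38.5; r = 39.4 − 38.5 = 0.9
x=149: ŷ = -2.9 + 0.3·149 = 41.8; r = 39.3 − 41.8 = -2.5
x=157: ŷ = -2.9 + 0.3·157 = 44.2; r = 43.1 − 44.2 = -1.1
|r| > 2.45: x=50 (|r|=2.8), x=149 (|r|=2.5) → 2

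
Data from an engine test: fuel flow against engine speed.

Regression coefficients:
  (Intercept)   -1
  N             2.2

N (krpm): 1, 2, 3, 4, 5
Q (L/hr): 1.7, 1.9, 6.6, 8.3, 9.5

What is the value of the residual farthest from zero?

r = -1.5

N=1: Q̂ = -1 + 2.2·1 = 1.2; r = 1.7 − 1.2 = 0.5
N=2: Q̂ = -1 + 2.2·2 = 3.4; r = 1.9 − 3.4 = -1.5
N=3: Q̂ = -1 + 2.2·3 = 5.6; r = 6.6 − 5.6 = 1
N=4: Q̂ = -1 + 2.2·4 = 7.8; r = 8.3 − 7.8 = 0.5
N=5: Q̂ = -1 + 2.2·5 = 10; r = 9.5 − 10 = -0.5
Largest |r| is 1.5 at N = 2, residual -1.5.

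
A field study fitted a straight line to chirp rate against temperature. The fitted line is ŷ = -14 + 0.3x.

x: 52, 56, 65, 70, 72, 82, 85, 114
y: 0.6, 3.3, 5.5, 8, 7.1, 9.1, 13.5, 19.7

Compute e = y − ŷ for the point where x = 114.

e = -0.5

ŷ = -14 + 0.3·114 = 20.2
e = 19.7 − 20.2 = -0.5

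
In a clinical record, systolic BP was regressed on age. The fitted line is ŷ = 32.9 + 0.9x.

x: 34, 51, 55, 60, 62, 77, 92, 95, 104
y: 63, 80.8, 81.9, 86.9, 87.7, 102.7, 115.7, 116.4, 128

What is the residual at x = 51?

r = 2

ŷ = 32.9 + 0.9·51 = 78.8
r = 80.8 − 78.8 = 2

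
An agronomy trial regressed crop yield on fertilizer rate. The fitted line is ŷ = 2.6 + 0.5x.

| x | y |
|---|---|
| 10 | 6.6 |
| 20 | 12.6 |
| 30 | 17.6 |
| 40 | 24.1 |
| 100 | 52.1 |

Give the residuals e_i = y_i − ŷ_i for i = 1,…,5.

x=10: ŷ = 2.6 + 0.5·10 = 7.6; e = 6.6 − 7.6 = -1
x=20: ŷ = 2.6 + 0.5·20 = 12.6; e = 12.6 − 12.6 = 0
x=30: ŷ = 2.6 + 0.5·30 = 17.6; e = 17.6 − 17.6 = 0
x=40: ŷ = 2.6 + 0.5·40 = 22.6; e = 24.1 − 22.6 = 1.5
x=100: ŷ = 2.6 + 0.5·100 = 52.6; e = 52.1 − 52.6 = -0.5

-1, 0, 0, 1.5, -0.5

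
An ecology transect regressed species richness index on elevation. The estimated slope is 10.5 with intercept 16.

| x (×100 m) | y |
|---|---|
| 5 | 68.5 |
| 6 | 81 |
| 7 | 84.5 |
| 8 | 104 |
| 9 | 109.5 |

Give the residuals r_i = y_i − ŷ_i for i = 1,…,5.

x=5: ŷ = 16 + 10.5·5 = 68.5; r = 68.5 − 68.5 = 0
x=6: ŷ = 16 + 10.5·6 = 79; r = 81 − 79 = 2
x=7: ŷ = 16 + 10.5·7 = 89.5; r = 84.5 − 89.5 = -5
x=8: ŷ = 16 + 10.5·8 = 100; r = 104 − 100 = 4
x=9: ŷ = 16 + 10.5·9 = 110.5; r = 109.5 − 110.5 = -1

0, 2, -5, 4, -1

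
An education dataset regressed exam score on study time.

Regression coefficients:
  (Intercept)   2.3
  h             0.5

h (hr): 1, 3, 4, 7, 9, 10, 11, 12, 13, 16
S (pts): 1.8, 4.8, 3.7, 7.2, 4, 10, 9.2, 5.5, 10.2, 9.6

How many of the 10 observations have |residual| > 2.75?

2

h=1: Ŝ = 2.3 + 0.5·1 = 2.8; e = 1.8 − 2.8 = -1
h=3: Ŝ = 2.3 + 0.5·3 = 3.8; e = 4.8 − 3.8 = 1
h=4: Ŝ = 2.3 + 0.5·4 = 4.3; e = 3.7 − 4.3 = -0.6
h=7: Ŝ = 2.3 + 0.5·7 = 5.8; e = 7.2 − 5.8 = 1.4
h=9: Ŝ = 2.3 + 0.5·9 = 6.8; e = 4 − 6.8 = -2.8
h=10: Ŝ = 2.3 + 0.5·10 = 7.3; e = 10 − 7.3 = 2.7
h=11: Ŝ = 2.3 + 0.5·11 = 7.8; e = 9.2 − 7.8 = 1.4
h=12: Ŝ = 2.3 + 0.5·12 = 8.3; e = 5.5 − 8.3 = -2.8
h=13: Ŝ = 2.3 + 0.5·13 = 8.8; e = 10.2 − 8.8 = 1.4
h=16: Ŝ = 2.3 + 0.5·16 = 10.3; e = 9.6 − 10.3 = -0.7
|e| > 2.75: h=9 (|e|=2.8), h=12 (|e|=2.8) → 2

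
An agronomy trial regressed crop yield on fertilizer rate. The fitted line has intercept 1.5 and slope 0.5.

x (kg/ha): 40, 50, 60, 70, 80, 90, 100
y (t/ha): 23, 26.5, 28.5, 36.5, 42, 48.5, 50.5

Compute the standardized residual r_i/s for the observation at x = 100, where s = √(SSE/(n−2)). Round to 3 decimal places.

x=40: ŷ = 1.5 + 0.5·40 = 21.5; r = 23 − 21.5 = 1.5
x=50: ŷ = 1.5 + 0.5·50 = 26.5; r = 26.5 − 26.5 = 0
x=60: ŷ = 1.5 + 0.5·60 = 31.5; r = 28.5 − 31.5 = -3
x=70: ŷ = 1.5 + 0.5·70 = 36.5; r = 36.5 − 36.5 = 0
x=80: ŷ = 1.5 + 0.5·80 = 41.5; r = 42 − 41.5 = 0.5
x=90: ŷ = 1.5 + 0.5·90 = 46.5; r = 48.5 − 46.5 = 2
x=100: ŷ = 1.5 + 0.5·100 = 51.5; r = 50.5 − 51.5 = -1
SSE = 2.25 + 0 + 9 + 0 + 0.25 + 4 + 1 = 16.5
s = √(16.5/5) = 1.81659
r/s = -1 / 1.81659 = -0.550

-0.550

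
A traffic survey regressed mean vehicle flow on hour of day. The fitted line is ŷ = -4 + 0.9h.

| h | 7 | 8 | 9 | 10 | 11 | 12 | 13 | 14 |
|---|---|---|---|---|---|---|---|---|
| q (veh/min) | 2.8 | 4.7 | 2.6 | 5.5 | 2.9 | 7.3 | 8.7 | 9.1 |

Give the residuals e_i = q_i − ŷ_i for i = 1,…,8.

0.5, 1.5, -1.5, 0.5, -3, 0.5, 1, 0.5

h=7: ŷ = -4 + 0.9·7 = 2.3; e = 2.8 − 2.3 = 0.5
h=8: ŷ = -4 + 0.9·8 = 3.2; e = 4.7 − 3.2 = 1.5
h=9: ŷ = -4 + 0.9·9 = 4.1; e = 2.6 − 4.1 = -1.5
h=10: ŷ = -4 + 0.9·10 = 5; e = 5.5 − 5 = 0.5
h=11: ŷ = -4 + 0.9·11 = 5.9; e = 2.9 − 5.9 = -3
h=12: ŷ = -4 + 0.9·12 = 6.8; e = 7.3 − 6.8 = 0.5
h=13: ŷ = -4 + 0.9·13 = 7.7; e = 8.7 − 7.7 = 1
h=14: ŷ = -4 + 0.9·14 = 8.6; e = 9.1 − 8.6 = 0.5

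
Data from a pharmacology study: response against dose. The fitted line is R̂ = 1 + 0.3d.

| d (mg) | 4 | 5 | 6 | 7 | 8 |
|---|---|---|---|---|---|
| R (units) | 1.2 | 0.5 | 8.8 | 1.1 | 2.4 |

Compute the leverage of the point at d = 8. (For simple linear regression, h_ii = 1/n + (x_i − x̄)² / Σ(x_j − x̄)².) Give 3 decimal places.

d̄ = (4 + 5 + 6 + 7 + 8)/5 = 6
Σ(d − d̄)² = 4 + 1 + 0 + 1 + 4 = 10
h = 1/5 + (2)²/10 = 0.2 + 0.4 = 0.600

h = 0.600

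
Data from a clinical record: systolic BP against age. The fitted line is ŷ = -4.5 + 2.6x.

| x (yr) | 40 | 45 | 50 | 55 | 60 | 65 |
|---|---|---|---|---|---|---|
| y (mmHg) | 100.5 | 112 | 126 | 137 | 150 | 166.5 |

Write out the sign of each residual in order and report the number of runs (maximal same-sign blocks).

x=40: ŷ = -4.5 + 2.6·40 = 99.5; r = 100.5 − 99.5 = 1
x=45: ŷ = -4.5 + 2.6·45 = 112.5; r = 112 − 112.5 = -0.5
x=50: ŷ = -4.5 + 2.6·50 = 125.5; r = 126 − 125.5 = 0.5
x=55: ŷ = -4.5 + 2.6·55 = 138.5; r = 137 − 138.5 = -1.5
x=60: ŷ = -4.5 + 2.6·60 = 151.5; r = 150 − 151.5 = -1.5
x=65: ŷ = -4.5 + 2.6·65 = 164.5; r = 166.5 − 164.5 = 2
Signs: + − + − − +
Runs: +×1, −×1, +×1, −×2, +×1 → 5

5 runs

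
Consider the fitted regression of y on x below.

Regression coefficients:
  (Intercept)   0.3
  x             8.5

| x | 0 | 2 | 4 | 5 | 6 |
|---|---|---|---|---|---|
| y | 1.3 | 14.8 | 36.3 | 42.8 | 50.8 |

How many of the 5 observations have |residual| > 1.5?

2

x=0: ŷ = 0.3 + 8.5·0 = 0.3; e = 1.3 − 0.3 = 1
x=2: ŷ = 0.3 + 8.5·2 = 17.3; e = 14.8 − 17.3 = -2.5
x=4: ŷ = 0.3 + 8.5·4 = 34.3; e = 36.3 − 34.3 = 2
x=5: ŷ = 0.3 + 8.5·5 = 42.8; e = 42.8 − 42.8 = 0
x=6: ŷ = 0.3 + 8.5·6 = 51.3; e = 50.8 − 51.3 = -0.5
|e| > 1.5: x=2 (|e|=2.5), x=4 (|e|=2) → 2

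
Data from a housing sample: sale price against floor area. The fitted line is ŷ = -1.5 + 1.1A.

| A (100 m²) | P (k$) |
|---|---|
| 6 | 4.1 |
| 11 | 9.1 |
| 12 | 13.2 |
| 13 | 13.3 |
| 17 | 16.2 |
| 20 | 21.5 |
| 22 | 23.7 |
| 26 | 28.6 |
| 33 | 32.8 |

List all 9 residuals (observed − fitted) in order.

A=6: ŷ = -1.5 + 1.1·6 = 5.1; e = 4.1 − 5.1 = -1
A=11: ŷ = -1.5 + 1.1·11 = 10.6; e = 9.1 − 10.6 = -1.5
A=12: ŷ = -1.5 + 1.1·12 = 11.7; e = 13.2 − 11.7 = 1.5
A=13: ŷ = -1.5 + 1.1·13 = 12.8; e = 13.3 − 12.8 = 0.5
A=17: ŷ = -1.5 + 1.1·17 = 17.2; e = 16.2 − 17.2 = -1
A=20: ŷ = -1.5 + 1.1·20 = 20.5; e = 21.5 − 20.5 = 1
A=22: ŷ = -1.5 + 1.1·22 = 22.7; e = 23.7 − 22.7 = 1
A=26: ŷ = -1.5 + 1.1·26 = 27.1; e = 28.6 − 27.1 = 1.5
A=33: ŷ = -1.5 + 1.1·33 = 34.8; e = 32.8 − 34.8 = -2

-1, -1.5, 1.5, 0.5, -1, 1, 1, 1.5, -2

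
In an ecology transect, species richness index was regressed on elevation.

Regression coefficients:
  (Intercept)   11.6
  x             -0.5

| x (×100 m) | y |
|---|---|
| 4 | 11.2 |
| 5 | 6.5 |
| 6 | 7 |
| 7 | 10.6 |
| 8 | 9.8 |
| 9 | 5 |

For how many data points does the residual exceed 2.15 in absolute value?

3

x=4: ŷ = 11.6 − 0.5·4 = 9.6; e = 11.2 − 9.6 = 1.6
x=5: ŷ = 11.6 − 0.5·5 = 9.1; e = 6.5 − 9.1 = -2.6
x=6: ŷ = 11.6 − 0.5·6 = 8.6; e = 7 − 8.6 = -1.6
x=7: ŷ = 11.6 − 0.5·7 = 8.1; e = 10.6 − 8.1 = 2.5
x=8: ŷ = 11.6 − 0.5·8 = 7.6; e = 9.8 − 7.6 = 2.2
x=9: ŷ = 11.6 − 0.5·9 = 7.1; e = 5 − 7.1 = -2.1
|e| > 2.15: x=5 (|e|=2.6), x=7 (|e|=2.5), x=8 (|e|=2.2) → 3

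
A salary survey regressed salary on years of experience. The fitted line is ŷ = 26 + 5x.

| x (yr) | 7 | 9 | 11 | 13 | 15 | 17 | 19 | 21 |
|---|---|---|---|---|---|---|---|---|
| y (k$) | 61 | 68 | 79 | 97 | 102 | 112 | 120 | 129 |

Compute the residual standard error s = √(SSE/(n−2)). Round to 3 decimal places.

s = 3.055

x=7: ŷ = 26 + 5·7 = 61; r = 61 − 61 = 0
x=9: ŷ = 26 + 5·9 = 71; r = 68 − 71 = -3
x=11: ŷ = 26 + 5·11 = 81; r = 79 − 81 = -2
x=13: ŷ = 26 + 5·13 = 91; r = 97 − 91 = 6
x=15: ŷ = 26 + 5·15 = 101; r = 102 − 101 = 1
x=17: ŷ = 26 + 5·17 = 111; r = 112 − 111 = 1
x=19: ŷ = 26 + 5·19 = 121; r = 120 − 121 = -1
x=21: ŷ = 26 + 5·21 = 131; r = 129 − 131 = -2
SSE = 0 + 9 + 4 + 36 + 1 + 1 + 1 + 4 = 56
s = √(56/6) = √9.33333 ≈ 3.055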